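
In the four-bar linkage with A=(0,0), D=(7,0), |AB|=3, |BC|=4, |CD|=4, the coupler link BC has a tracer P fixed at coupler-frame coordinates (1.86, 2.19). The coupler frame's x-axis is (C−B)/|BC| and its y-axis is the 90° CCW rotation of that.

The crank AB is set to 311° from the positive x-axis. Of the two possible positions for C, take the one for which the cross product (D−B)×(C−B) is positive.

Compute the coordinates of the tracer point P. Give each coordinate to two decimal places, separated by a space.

A=(0,0), D=(7.00,0)
B = A + 3.00·(cos311°, sin311°) = (1.9682, -2.2641)
|BD| = 5.5177
circle(B,4.00) ∩ circle(D,4.00): a=2.7589, h=2.8963
  candidates: C₊=(3.2956,1.5092) cross=15.981; C₋=(5.6725,-3.7733) cross=-15.981
  mode + wants cross > 0 → take C=(3.2956,1.5092) (cross=15.981)
ex = (C−B)/|BC| = (0.3319,0.9433); ey = (-0.9433,0.3319)
P = B + 1.86·ex + 2.19·ey = (0.5196,0.2172)

0.52 0.22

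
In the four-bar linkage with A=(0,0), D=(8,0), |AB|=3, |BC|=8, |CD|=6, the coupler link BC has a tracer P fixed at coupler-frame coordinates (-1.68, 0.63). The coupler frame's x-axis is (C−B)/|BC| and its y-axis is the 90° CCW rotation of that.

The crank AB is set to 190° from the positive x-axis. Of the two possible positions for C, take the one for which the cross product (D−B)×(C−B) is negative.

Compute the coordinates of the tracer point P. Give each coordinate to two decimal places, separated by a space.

A=(0,0), D=(8.00,0)
B = A + 3.00·(cos190°, sin190°) = (-2.9544, -0.5209)
|BD| = 10.9668
circle(B,8.00) ∩ circle(D,6.00): a=6.7600, h=4.2782
  candidates: C₊=(3.5947,4.0735) cross=46.918; C₋=(4.0011,-4.4732) cross=-46.918
  mode - wants cross < 0 → take C=(4.0011,-4.4732) (cross=-46.918)
ex = (C−B)/|BC| = (0.8694,-0.4940); ey = (0.4940,0.8694)
P = B + -1.68·ex + 0.63·ey = (-4.1039,0.8568)

-4.10 0.86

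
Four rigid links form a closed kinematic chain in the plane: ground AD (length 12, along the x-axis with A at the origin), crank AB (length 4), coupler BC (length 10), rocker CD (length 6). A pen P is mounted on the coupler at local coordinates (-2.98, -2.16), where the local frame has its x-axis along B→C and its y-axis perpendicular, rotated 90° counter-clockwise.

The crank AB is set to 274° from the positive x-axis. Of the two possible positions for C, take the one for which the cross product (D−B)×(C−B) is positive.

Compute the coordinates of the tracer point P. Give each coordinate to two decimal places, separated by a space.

A=(0,0), D=(12.00,0)
B = A + 4.00·(cos274°, sin274°) = (0.2790, -3.9903)
|BD| = 12.3816
circle(B,10.00) ∩ circle(D,6.00): a=8.7753, h=4.7953
  candidates: C₊=(7.0407,3.3772) cross=59.373; C₋=(10.1315,-5.7016) cross=-59.373
  mode + wants cross > 0 → take C=(7.0407,3.3772) (cross=59.373)
ex = (C−B)/|BC| = (0.6762,0.7367); ey = (-0.7367,0.6762)
P = B + -2.98·ex + -2.16·ey = (-0.1446,-7.6463)

-0.14 -7.65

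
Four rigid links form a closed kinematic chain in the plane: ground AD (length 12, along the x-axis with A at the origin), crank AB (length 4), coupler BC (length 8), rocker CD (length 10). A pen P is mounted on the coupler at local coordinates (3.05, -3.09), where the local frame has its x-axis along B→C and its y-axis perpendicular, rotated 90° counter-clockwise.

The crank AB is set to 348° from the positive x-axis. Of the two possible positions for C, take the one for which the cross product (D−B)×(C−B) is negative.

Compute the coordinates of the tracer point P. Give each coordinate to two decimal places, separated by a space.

2.00 -4.73

A=(0,0), D=(12.00,0)
B = A + 4.00·(cos348°, sin348°) = (3.9126, -0.8316)
|BD| = 8.1301
circle(B,8.00) ∩ circle(D,10.00): a=1.8510, h=7.7829
  candidates: C₊=(4.9578,7.0998) cross=63.276; C₋=(6.5500,-8.3844) cross=-63.276
  mode - wants cross < 0 → take C=(6.5500,-8.3844) (cross=-63.276)
ex = (C−B)/|BC| = (0.3297,-0.9441); ey = (0.9441,0.3297)
P = B + 3.05·ex + -3.09·ey = (2.0009,-4.7298)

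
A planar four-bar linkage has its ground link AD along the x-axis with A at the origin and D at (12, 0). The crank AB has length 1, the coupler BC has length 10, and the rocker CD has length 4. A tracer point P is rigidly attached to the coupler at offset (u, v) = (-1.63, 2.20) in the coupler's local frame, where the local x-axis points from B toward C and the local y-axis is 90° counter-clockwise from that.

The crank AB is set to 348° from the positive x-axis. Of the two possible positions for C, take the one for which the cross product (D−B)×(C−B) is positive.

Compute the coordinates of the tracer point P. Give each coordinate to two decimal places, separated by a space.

-1.36 1.21

A=(0,0), D=(12.00,0)
B = A + 1.00·(cos348°, sin348°) = (0.9781, -0.2079)
|BD| = 11.0238
circle(B,10.00) ∩ circle(D,4.00): a=9.3218, h=3.6198
  candidates: C₊=(10.2301,3.5871) cross=39.905; C₋=(10.3666,-3.6513) cross=-39.905
  mode + wants cross > 0 → take C=(10.2301,3.5871) (cross=39.905)
ex = (C−B)/|BC| = (0.9252,0.3795); ey = (-0.3795,0.9252)
P = B + -1.63·ex + 2.20·ey = (-1.3648,1.2089)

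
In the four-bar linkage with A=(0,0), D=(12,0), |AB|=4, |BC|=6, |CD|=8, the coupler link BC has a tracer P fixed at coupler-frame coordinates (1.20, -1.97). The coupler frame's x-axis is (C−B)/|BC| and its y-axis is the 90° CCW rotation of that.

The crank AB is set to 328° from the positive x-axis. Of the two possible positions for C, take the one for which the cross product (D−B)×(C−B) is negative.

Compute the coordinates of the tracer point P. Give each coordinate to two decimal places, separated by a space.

2.74 -4.33

A=(0,0), D=(12.00,0)
B = A + 4.00·(cos328°, sin328°) = (3.3922, -2.1197)
|BD| = 8.8650
circle(B,6.00) ∩ circle(D,8.00): a=2.8532, h=5.2782
  candidates: C₊=(4.9006,3.6876) cross=46.791; C₋=(7.4247,-6.5625) cross=-46.791
  mode - wants cross < 0 → take C=(7.4247,-6.5625) (cross=-46.791)
ex = (C−B)/|BC| = (0.6721,-0.7405); ey = (0.7405,0.6721)
P = B + 1.20·ex + -1.97·ey = (2.7400,-4.3323)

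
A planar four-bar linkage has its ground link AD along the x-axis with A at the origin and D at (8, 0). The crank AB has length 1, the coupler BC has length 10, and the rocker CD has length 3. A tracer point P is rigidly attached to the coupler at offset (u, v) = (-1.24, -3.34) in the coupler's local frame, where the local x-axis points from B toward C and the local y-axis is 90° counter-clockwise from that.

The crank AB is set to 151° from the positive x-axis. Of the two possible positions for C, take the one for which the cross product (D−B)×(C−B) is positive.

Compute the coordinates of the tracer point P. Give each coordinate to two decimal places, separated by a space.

-1.28 -3.06

A=(0,0), D=(8.00,0)
B = A + 1.00·(cos151°, sin151°) = (-0.8746, 0.4848)
|BD| = 8.8879
circle(B,10.00) ∩ circle(D,3.00): a=9.5633, h=2.9230
  candidates: C₊=(8.8339,2.8818) cross=25.979; C₋=(8.5150,-2.9555) cross=-25.979
  mode + wants cross > 0 → take C=(8.8339,2.8818) (cross=25.979)
ex = (C−B)/|BC| = (0.9708,0.2397); ey = (-0.2397,0.9708)
P = B + -1.24·ex + -3.34·ey = (-1.2779,-3.0550)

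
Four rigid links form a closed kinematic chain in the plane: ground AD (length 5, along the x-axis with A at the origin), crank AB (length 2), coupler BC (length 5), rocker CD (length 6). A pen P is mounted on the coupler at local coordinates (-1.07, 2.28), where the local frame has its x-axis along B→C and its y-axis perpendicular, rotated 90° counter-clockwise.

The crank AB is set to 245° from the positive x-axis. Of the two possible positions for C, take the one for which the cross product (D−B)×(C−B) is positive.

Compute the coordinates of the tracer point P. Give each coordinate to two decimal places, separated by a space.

A=(0,0), D=(5.00,0)
B = A + 2.00·(cos245°, sin245°) = (-0.8452, -1.8126)
|BD| = 6.1198
circle(B,5.00) ∩ circle(D,6.00): a=2.1612, h=4.5088
  candidates: C₊=(-0.1165,3.1340) cross=27.593; C₋=(2.5544,-5.4790) cross=-27.593
  mode + wants cross > 0 → take C=(-0.1165,3.1340) (cross=27.593)
ex = (C−B)/|BC| = (0.1458,0.9893); ey = (-0.9893,0.1458)
P = B + -1.07·ex + 2.28·ey = (-3.2568,-2.5389)

-3.26 -2.54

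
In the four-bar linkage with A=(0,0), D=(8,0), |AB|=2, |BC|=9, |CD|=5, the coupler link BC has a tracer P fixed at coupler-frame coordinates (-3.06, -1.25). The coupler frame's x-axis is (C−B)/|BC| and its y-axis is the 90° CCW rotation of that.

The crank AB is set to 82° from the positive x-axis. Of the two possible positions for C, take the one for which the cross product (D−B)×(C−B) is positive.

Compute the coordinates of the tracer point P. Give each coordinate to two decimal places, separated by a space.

A=(0,0), D=(8.00,0)
B = A + 2.00·(cos82°, sin82°) = (0.2783, 1.9805)
|BD| = 7.9716
circle(B,9.00) ∩ circle(D,5.00): a=7.4983, h=4.9775
  candidates: C₊=(8.7782,4.9391) cross=39.679; C₋=(6.3048,-4.7039) cross=-39.679
  mode + wants cross > 0 → take C=(8.7782,4.9391) (cross=39.679)
ex = (C−B)/|BC| = (0.9444,0.3287); ey = (-0.3287,0.9444)
P = B + -3.06·ex + -1.25·ey = (-2.2007,-0.2059)

-2.20 -0.21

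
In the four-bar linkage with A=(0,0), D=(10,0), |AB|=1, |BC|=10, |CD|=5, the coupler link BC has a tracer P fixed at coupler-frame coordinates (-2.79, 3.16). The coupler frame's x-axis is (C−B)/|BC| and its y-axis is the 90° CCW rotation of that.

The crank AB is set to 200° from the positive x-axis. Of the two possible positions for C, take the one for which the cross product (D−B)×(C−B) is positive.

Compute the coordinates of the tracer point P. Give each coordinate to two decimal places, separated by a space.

-4.91 1.07

A=(0,0), D=(10.00,0)
B = A + 1.00·(cos200°, sin200°) = (-0.9397, -0.3420)
|BD| = 10.9450
circle(B,10.00) ∩ circle(D,5.00): a=8.8987, h=4.5621
  candidates: C₊=(7.8121,4.4959) cross=49.932; C₋=(8.0973,-4.6238) cross=-49.932
  mode + wants cross > 0 → take C=(7.8121,4.4959) (cross=49.932)
ex = (C−B)/|BC| = (0.8752,0.4838); ey = (-0.4838,0.8752)
P = B + -2.79·ex + 3.16·ey = (-4.9102,1.0738)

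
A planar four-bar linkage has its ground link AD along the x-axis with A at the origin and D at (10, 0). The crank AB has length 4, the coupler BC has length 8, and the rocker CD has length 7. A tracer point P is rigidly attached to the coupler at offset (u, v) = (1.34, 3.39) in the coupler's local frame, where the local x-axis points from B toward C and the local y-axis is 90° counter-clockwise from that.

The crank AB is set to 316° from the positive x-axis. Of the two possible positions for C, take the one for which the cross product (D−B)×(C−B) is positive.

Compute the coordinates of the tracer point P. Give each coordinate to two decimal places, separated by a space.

-0.03 -0.58

A=(0,0), D=(10.00,0)
B = A + 4.00·(cos316°, sin316°) = (2.8774, -2.7786)
|BD| = 7.6454
circle(B,8.00) ∩ circle(D,7.00): a=4.8037, h=6.3972
  candidates: C₊=(5.0276,4.9270) cross=48.910; C₋=(9.6776,-6.9926) cross=-48.910
  mode + wants cross > 0 → take C=(5.0276,4.9270) (cross=48.910)
ex = (C−B)/|BC| = (0.2688,0.9632); ey = (-0.9632,0.2688)
P = B + 1.34·ex + 3.39·ey = (-0.0277,-0.5768)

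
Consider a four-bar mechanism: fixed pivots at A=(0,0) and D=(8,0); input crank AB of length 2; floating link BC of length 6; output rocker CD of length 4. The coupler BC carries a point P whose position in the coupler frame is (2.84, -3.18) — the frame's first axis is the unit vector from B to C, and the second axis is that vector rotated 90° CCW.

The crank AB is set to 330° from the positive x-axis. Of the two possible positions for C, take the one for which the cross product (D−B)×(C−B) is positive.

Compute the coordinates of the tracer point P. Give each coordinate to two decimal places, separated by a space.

A=(0,0), D=(8.00,0)
B = A + 2.00·(cos330°, sin330°) = (1.7321, -1.0000)
|BD| = 6.3472
circle(B,6.00) ∩ circle(D,4.00): a=4.7491, h=3.6669
  candidates: C₊=(5.8441,3.3693) cross=23.275; C₋=(6.9996,-3.8729) cross=-23.275
  mode + wants cross > 0 → take C=(5.8441,3.3693) (cross=23.275)
ex = (C−B)/|BC| = (0.6853,0.7282); ey = (-0.7282,0.6853)
P = B + 2.84·ex + -3.18·ey = (5.9942,-1.1113)

5.99 -1.11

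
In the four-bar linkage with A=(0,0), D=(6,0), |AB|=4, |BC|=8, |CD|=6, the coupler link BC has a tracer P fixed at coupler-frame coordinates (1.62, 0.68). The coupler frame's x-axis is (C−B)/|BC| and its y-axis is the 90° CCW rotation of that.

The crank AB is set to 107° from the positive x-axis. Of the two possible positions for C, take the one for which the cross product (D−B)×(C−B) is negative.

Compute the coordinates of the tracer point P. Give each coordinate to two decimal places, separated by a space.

A=(0,0), D=(6.00,0)
B = A + 4.00·(cos107°, sin107°) = (-1.1695, 3.8252)
|BD| = 8.1261
circle(B,8.00) ∩ circle(D,6.00): a=5.7859, h=5.5248
  candidates: C₊=(6.5360,5.9760) cross=44.895; C₋=(1.3346,-3.7728) cross=-44.895
  mode - wants cross < 0 → take C=(1.3346,-3.7728) (cross=-44.895)
ex = (C−B)/|BC| = (0.3130,-0.9498); ey = (0.9498,0.3130)
P = B + 1.62·ex + 0.68·ey = (-0.0166,2.4995)

-0.02 2.50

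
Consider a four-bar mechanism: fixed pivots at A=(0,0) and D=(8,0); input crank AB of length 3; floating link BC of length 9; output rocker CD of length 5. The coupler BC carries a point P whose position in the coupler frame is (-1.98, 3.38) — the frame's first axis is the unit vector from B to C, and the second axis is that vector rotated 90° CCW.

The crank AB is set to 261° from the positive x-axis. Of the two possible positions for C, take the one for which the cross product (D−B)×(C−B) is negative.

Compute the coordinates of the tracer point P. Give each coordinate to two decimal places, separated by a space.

-1.64 0.78

A=(0,0), D=(8.00,0)
B = A + 3.00·(cos261°, sin261°) = (-0.4693, -2.9631)
|BD| = 8.9727
circle(B,9.00) ∩ circle(D,5.00): a=7.6069, h=4.8099
  candidates: C₊=(5.1225,4.0890) cross=43.157; C₋=(8.2992,-4.9910) cross=-43.157
  mode - wants cross < 0 → take C=(8.2992,-4.9910) (cross=-43.157)
ex = (C−B)/|BC| = (0.9743,-0.2253); ey = (0.2253,0.9743)
P = B + -1.98·ex + 3.38·ey = (-1.6368,0.7762)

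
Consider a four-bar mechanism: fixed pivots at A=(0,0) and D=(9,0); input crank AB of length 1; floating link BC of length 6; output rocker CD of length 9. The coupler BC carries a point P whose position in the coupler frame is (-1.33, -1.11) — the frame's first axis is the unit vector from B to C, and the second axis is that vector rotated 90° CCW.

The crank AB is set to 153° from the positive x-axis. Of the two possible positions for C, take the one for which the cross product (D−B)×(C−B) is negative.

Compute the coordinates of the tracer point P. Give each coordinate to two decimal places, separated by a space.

-2.44 1.22

A=(0,0), D=(9.00,0)
B = A + 1.00·(cos153°, sin153°) = (-0.8910, 0.4540)
|BD| = 9.9014
circle(B,6.00) ∩ circle(D,9.00): a=2.6783, h=5.3690
  candidates: C₊=(2.0307,5.6946) cross=53.161; C₋=(1.5383,-5.0322) cross=-53.161
  mode - wants cross < 0 → take C=(1.5383,-5.0322) (cross=-53.161)
ex = (C−B)/|BC| = (0.4049,-0.9144); ey = (0.9144,0.4049)
P = B + -1.33·ex + -1.11·ey = (-2.4445,1.2207)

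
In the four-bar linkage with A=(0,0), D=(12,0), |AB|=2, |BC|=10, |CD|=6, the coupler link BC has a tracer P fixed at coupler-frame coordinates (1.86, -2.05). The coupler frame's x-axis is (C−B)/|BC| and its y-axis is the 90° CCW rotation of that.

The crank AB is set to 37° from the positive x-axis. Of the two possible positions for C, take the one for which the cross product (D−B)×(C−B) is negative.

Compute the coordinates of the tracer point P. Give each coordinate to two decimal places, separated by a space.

A=(0,0), D=(12.00,0)
B = A + 2.00·(cos37°, sin37°) = (1.5973, 1.2036)
|BD| = 10.4721
circle(B,10.00) ∩ circle(D,6.00): a=8.2918, h=5.5898
  candidates: C₊=(10.4766,5.8034) cross=58.537; C₋=(9.1916,-5.3022) cross=-58.537
  mode - wants cross < 0 → take C=(9.1916,-5.3022) (cross=-58.537)
ex = (C−B)/|BC| = (0.7594,-0.6506); ey = (0.6506,0.7594)
P = B + 1.86·ex + -2.05·ey = (1.6761,-1.5633)

1.68 -1.56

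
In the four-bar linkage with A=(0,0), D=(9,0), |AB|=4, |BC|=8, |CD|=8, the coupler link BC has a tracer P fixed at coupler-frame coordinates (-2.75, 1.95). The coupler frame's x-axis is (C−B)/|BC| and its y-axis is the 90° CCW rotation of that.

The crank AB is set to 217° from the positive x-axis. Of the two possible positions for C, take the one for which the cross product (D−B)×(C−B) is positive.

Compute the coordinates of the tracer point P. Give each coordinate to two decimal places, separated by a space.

A=(0,0), D=(9.00,0)
B = A + 4.00·(cos217°, sin217°) = (-3.1945, -2.4073)
|BD| = 12.4299
circle(B,8.00) ∩ circle(D,8.00): a=6.2149, h=5.0373
  candidates: C₊=(1.9272,3.7383) cross=62.613; C₋=(3.8783,-6.1456) cross=-62.613
  mode + wants cross > 0 → take C=(1.9272,3.7383) (cross=62.613)
ex = (C−B)/|BC| = (0.6402,0.7682); ey = (-0.7682,0.6402)
P = B + -2.75·ex + 1.95·ey = (-6.4531,-3.2714)

-6.45 -3.27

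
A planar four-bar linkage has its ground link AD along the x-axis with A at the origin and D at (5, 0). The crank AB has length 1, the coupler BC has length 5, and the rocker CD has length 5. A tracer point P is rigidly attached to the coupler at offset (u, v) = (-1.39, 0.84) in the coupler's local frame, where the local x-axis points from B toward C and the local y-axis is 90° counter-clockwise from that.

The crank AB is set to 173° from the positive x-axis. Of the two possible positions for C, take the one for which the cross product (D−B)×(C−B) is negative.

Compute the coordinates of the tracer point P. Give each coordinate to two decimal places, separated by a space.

A=(0,0), D=(5.00,0)
B = A + 1.00·(cos173°, sin173°) = (-0.9925, 0.1219)
|BD| = 5.9938
circle(B,5.00) ∩ circle(D,5.00): a=2.9969, h=4.0023
  candidates: C₊=(2.0851,4.0624) cross=23.989; C₋=(1.9223,-3.9406) cross=-23.989
  mode - wants cross < 0 → take C=(1.9223,-3.9406) (cross=-23.989)
ex = (C−B)/|BC| = (0.5830,-0.8125); ey = (0.8125,0.5830)
P = B + -1.39·ex + 0.84·ey = (-1.1204,1.7409)

-1.12 1.74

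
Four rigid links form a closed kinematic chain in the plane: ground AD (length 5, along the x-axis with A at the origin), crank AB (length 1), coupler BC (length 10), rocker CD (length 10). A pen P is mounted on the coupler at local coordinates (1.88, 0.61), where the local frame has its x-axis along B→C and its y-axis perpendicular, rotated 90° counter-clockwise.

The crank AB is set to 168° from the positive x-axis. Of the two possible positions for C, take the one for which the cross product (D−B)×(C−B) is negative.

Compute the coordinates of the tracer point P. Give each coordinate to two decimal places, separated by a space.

A=(0,0), D=(5.00,0)
B = A + 1.00·(cos168°, sin168°) = (-0.9781, 0.2079)
|BD| = 5.9818
circle(B,10.00) ∩ circle(D,10.00): a=2.9909, h=9.5423
  candidates: C₊=(2.3426,9.6404) cross=57.079; C₋=(1.6793,-9.4325) cross=-57.079
  mode - wants cross < 0 → take C=(1.6793,-9.4325) (cross=-57.079)
ex = (C−B)/|BC| = (0.2657,-0.9640); ey = (0.9640,0.2657)
P = B + 1.88·ex + 0.61·ey = (0.1095,-1.4424)

0.11 -1.44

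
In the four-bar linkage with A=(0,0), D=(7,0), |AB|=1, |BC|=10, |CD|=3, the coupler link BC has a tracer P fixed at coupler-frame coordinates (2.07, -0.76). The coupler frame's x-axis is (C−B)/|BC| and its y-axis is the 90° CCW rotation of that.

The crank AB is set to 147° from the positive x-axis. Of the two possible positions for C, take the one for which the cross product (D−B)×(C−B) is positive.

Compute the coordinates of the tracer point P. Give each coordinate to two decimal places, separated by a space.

1.33 0.14

A=(0,0), D=(7.00,0)
B = A + 1.00·(cos147°, sin147°) = (-0.8387, 0.5446)
|BD| = 7.8576
circle(B,10.00) ∩ circle(D,3.00): a=9.7194, h=2.3524
  candidates: C₊=(9.0204,2.2177) cross=18.484; C₋=(8.6943,-2.4758) cross=-18.484
  mode + wants cross > 0 → take C=(9.0204,2.2177) (cross=18.484)
ex = (C−B)/|BC| = (0.9859,0.1673); ey = (-0.1673,0.9859)
P = B + 2.07·ex + -0.76·ey = (1.3293,0.1417)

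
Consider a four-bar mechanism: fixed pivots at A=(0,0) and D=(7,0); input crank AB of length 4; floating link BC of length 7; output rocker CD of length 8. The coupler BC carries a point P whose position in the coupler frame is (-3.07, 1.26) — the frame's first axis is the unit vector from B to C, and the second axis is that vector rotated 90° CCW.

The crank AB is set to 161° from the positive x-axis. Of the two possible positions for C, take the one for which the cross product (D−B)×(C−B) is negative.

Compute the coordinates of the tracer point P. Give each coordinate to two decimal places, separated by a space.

A=(0,0), D=(7.00,0)
B = A + 4.00·(cos161°, sin161°) = (-3.7821, 1.3023)
|BD| = 10.8604
circle(B,7.00) ∩ circle(D,8.00): a=4.7396, h=5.1513
  candidates: C₊=(1.5411,5.8481) cross=55.945; C₋=(0.3057,-4.3802) cross=-55.945
  mode - wants cross < 0 → take C=(0.3057,-4.3802) (cross=-55.945)
ex = (C−B)/|BC| = (0.5840,-0.8118); ey = (0.8118,0.5840)
P = B + -3.07·ex + 1.26·ey = (-4.5520,4.5302)

-4.55 4.53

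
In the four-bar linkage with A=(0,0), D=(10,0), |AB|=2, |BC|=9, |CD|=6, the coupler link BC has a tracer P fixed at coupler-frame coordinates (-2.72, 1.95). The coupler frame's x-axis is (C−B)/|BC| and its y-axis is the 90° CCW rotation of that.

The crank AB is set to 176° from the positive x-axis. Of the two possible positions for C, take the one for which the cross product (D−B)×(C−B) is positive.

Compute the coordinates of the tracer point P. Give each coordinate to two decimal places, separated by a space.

-5.31 0.57

A=(0,0), D=(10.00,0)
B = A + 2.00·(cos176°, sin176°) = (-1.9951, 0.1395)
|BD| = 11.9959
circle(B,9.00) ∩ circle(D,6.00): a=7.8736, h=4.3596
  candidates: C₊=(5.9286,4.4073) cross=52.298; C₋=(5.8272,-4.3114) cross=-52.298
  mode + wants cross > 0 → take C=(5.9286,4.4073) (cross=52.298)
ex = (C−B)/|BC| = (0.8804,0.4742); ey = (-0.4742,0.8804)
P = B + -2.72·ex + 1.95·ey = (-5.3146,0.5665)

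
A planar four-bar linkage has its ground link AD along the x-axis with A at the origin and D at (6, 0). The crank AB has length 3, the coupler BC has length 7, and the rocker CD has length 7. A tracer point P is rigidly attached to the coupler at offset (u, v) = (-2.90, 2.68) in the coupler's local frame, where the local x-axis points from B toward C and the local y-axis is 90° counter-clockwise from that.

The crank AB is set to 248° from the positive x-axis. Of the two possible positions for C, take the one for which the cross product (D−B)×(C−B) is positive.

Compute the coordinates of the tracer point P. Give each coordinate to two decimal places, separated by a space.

-4.34 -5.07

A=(0,0), D=(6.00,0)
B = A + 3.00·(cos248°, sin248°) = (-1.1238, -2.7816)
|BD| = 7.6476
circle(B,7.00) ∩ circle(D,7.00): a=3.8238, h=5.8633
  candidates: C₊=(0.3055,4.0710) cross=44.840; C₋=(4.5707,-6.8525) cross=-44.840
  mode + wants cross > 0 → take C=(0.3055,4.0710) (cross=44.840)
ex = (C−B)/|BC| = (0.2042,0.9789); ey = (-0.9789,0.2042)
P = B + -2.90·ex + 2.68·ey = (-4.3395,-5.0732)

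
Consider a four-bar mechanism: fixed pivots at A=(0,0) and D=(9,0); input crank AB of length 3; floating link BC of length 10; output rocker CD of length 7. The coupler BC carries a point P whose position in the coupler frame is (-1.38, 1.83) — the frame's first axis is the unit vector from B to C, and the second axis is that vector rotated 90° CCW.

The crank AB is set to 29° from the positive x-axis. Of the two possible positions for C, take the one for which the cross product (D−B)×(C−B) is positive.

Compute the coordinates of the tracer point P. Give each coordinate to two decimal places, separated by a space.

0.49 2.30

A=(0,0), D=(9.00,0)
B = A + 3.00·(cos29°, sin29°) = (2.6239, 1.4544)
|BD| = 6.5399
circle(B,10.00) ∩ circle(D,7.00): a=7.1691, h=6.9717
  candidates: C₊=(11.1639,6.6572) cross=45.594; C₋=(8.0630,-6.9370) cross=-45.594
  mode + wants cross > 0 → take C=(11.1639,6.6572) (cross=45.594)
ex = (C−B)/|BC| = (0.8540,0.5203); ey = (-0.5203,0.8540)
P = B + -1.38·ex + 1.83·ey = (0.4932,2.2993)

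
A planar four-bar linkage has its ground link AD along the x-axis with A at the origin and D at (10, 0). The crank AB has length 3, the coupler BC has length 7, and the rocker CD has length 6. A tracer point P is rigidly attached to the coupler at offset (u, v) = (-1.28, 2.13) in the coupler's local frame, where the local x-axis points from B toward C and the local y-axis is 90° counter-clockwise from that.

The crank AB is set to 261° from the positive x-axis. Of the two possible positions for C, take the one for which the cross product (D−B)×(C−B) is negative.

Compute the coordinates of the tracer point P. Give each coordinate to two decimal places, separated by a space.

A=(0,0), D=(10.00,0)
B = A + 3.00·(cos261°, sin261°) = (-0.4693, -2.9631)
|BD| = 10.8805
circle(B,7.00) ∩ circle(D,6.00): a=6.0377, h=3.5421
  candidates: C₊=(4.3756,2.0894) cross=38.540; C₋=(6.3048,-4.7271) cross=-38.540
  mode - wants cross < 0 → take C=(6.3048,-4.7271) (cross=-38.540)
ex = (C−B)/|BC| = (0.9677,-0.2520); ey = (0.2520,0.9677)
P = B + -1.28·ex + 2.13·ey = (-1.1712,-0.5792)

-1.17 -0.58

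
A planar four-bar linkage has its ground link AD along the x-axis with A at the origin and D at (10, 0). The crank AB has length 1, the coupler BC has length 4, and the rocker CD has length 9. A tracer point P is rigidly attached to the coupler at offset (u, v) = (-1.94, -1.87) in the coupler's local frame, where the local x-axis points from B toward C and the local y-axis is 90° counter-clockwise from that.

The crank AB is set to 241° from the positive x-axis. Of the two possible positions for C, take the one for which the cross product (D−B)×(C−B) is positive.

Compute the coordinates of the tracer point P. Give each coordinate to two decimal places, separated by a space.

A=(0,0), D=(10.00,0)
B = A + 1.00·(cos241°, sin241°) = (-0.4848, -0.8746)
|BD| = 10.5212
circle(B,4.00) ∩ circle(D,9.00): a=2.1716, h=3.3592
  candidates: C₊=(1.4000,2.6535) cross=35.343; C₋=(1.9585,-4.0416) cross=-35.343
  mode + wants cross > 0 → take C=(1.4000,2.6535) (cross=35.343)
ex = (C−B)/|BC| = (0.4712,0.8820); ey = (-0.8820,0.4712)
P = B + -1.94·ex + -1.87·ey = (0.2504,-3.4669)

0.25 -3.47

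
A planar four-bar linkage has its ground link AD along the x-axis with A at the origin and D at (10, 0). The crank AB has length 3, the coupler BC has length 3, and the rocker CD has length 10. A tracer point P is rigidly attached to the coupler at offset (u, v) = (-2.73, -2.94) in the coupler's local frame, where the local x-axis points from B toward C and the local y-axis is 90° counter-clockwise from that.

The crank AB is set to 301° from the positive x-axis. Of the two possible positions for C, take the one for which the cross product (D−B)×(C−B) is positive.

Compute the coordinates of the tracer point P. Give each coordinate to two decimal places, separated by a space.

5.47 -3.40

A=(0,0), D=(10.00,0)
B = A + 3.00·(cos301°, sin301°) = (1.5451, -2.5715)
|BD| = 8.8373
circle(B,3.00) ∩ circle(D,10.00): a=-0.7300, h=2.9098
  candidates: C₊=(-0.0000,-0.0000) cross=25.715; C₋=(1.6934,-5.5678) cross=-25.715
  mode + wants cross > 0 → take C=(-0.0000,-0.0000) (cross=25.715)
ex = (C−B)/|BC| = (-0.5150,0.8572); ey = (-0.8572,-0.5150)
P = B + -2.73·ex + -2.94·ey = (5.4712,-3.3974)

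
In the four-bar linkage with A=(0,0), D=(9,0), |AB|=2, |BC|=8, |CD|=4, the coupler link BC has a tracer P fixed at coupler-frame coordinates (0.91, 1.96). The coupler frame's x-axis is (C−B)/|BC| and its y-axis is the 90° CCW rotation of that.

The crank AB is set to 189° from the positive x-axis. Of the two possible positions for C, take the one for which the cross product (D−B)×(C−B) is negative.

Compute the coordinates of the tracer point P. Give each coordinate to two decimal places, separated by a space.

-0.60 1.35

A=(0,0), D=(9.00,0)
B = A + 2.00·(cos189°, sin189°) = (-1.9754, -0.3129)
|BD| = 10.9798
circle(B,8.00) ∩ circle(D,4.00): a=7.6757, h=2.2545
  candidates: C₊=(5.6330,2.1595) cross=24.755; C₋=(5.7615,-2.3478) cross=-24.755
  mode - wants cross < 0 → take C=(5.7615,-2.3478) (cross=-24.755)
ex = (C−B)/|BC| = (0.9671,-0.2544); ey = (0.2544,0.9671)
P = B + 0.91·ex + 1.96·ey = (-0.5968,1.3512)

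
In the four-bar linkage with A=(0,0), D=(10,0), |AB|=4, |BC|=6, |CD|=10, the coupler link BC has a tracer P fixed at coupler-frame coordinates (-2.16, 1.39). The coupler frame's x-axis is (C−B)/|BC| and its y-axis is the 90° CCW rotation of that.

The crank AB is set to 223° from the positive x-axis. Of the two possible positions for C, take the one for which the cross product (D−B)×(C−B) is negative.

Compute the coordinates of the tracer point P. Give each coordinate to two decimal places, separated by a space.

-3.94 -0.37

A=(0,0), D=(10.00,0)
B = A + 4.00·(cos223°, sin223°) = (-2.9254, -2.7280)
|BD| = 13.2102
circle(B,6.00) ∩ circle(D,10.00): a=4.1827, h=4.3017
  candidates: C₊=(0.2788,2.3448) cross=56.827; C₋=(2.0555,-6.0733) cross=-56.827
  mode - wants cross < 0 → take C=(2.0555,-6.0733) (cross=-56.827)
ex = (C−B)/|BC| = (0.8301,-0.5575); ey = (0.5575,0.8301)
P = B + -2.16·ex + 1.39·ey = (-3.9435,-0.3698)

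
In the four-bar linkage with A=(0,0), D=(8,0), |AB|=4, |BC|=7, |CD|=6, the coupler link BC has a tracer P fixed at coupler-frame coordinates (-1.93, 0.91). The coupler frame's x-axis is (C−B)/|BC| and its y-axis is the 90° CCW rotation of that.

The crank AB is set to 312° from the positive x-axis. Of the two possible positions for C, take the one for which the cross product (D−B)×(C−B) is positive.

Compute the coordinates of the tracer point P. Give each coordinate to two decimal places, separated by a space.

1.54 -4.78

A=(0,0), D=(8.00,0)
B = A + 4.00·(cos312°, sin312°) = (2.6765, -2.9726)
|BD| = 6.0972
circle(B,7.00) ∩ circle(D,6.00): a=4.1147, h=5.6630
  candidates: C₊=(3.5081,3.9778) cross=34.528; C₋=(9.0299,-5.9109) cross=-34.528
  mode + wants cross > 0 → take C=(3.5081,3.9778) (cross=34.528)
ex = (C−B)/|BC| = (0.1188,0.9929); ey = (-0.9929,0.1188)
P = B + -1.93·ex + 0.91·ey = (1.5437,-4.7808)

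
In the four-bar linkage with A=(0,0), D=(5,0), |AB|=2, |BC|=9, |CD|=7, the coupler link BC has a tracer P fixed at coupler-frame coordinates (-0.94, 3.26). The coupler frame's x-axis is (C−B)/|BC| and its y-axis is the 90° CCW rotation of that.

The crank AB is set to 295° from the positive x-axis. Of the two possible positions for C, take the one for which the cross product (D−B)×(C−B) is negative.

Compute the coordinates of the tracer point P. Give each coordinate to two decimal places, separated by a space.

A=(0,0), D=(5.00,0)
B = A + 2.00·(cos295°, sin295°) = (0.8452, -1.8126)
|BD| = 4.5329
circle(B,9.00) ∩ circle(D,7.00): a=5.7962, h=6.8851
  candidates: C₊=(3.4047,6.8158) cross=31.210; C₋=(8.9110,-5.8055) cross=-31.210
  mode - wants cross < 0 → take C=(8.9110,-5.8055) (cross=-31.210)
ex = (C−B)/|BC| = (0.8962,-0.4437); ey = (0.4437,0.8962)
P = B + -0.94·ex + 3.26·ey = (1.4491,1.5260)

1.45 1.53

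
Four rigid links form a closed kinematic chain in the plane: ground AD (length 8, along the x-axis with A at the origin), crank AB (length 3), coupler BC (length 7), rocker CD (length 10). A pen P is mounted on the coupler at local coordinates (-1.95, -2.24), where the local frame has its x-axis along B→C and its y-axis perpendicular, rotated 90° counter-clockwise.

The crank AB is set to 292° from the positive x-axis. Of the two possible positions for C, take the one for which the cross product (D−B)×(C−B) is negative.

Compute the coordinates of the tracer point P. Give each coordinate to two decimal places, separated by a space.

-1.72 -1.92

A=(0,0), D=(8.00,0)
B = A + 3.00·(cos292°, sin292°) = (1.1238, -2.7816)
|BD| = 7.4175
circle(B,7.00) ∩ circle(D,10.00): a=0.2709, h=6.9948
  candidates: C₊=(-1.2481,3.8044) cross=51.883; C₋=(3.9980,-9.1643) cross=-51.883
  mode - wants cross < 0 → take C=(3.9980,-9.1643) (cross=-51.883)
ex = (C−B)/|BC| = (0.4106,-0.9118); ey = (0.9118,0.4106)
P = B + -1.95·ex + -2.24·ey = (-1.7193,-1.9232)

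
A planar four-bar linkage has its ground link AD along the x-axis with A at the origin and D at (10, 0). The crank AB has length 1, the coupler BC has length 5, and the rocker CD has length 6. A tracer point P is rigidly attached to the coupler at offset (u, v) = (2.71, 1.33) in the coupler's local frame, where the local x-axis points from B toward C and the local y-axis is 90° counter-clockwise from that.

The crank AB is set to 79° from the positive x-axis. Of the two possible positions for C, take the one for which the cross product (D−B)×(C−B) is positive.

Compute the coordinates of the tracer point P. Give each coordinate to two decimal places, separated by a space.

2.15 3.28

A=(0,0), D=(10.00,0)
B = A + 1.00·(cos79°, sin79°) = (0.1908, 0.9816)
|BD| = 9.8582
circle(B,5.00) ∩ circle(D,6.00): a=4.3712, h=2.4275
  candidates: C₊=(4.7820,2.9618) cross=23.931; C₋=(4.2985,-1.8691) cross=-23.931
  mode + wants cross > 0 → take C=(4.7820,2.9618) (cross=23.931)
ex = (C−B)/|BC| = (0.9182,0.3960); ey = (-0.3960,0.9182)
P = B + 2.71·ex + 1.33·ey = (2.1525,3.2761)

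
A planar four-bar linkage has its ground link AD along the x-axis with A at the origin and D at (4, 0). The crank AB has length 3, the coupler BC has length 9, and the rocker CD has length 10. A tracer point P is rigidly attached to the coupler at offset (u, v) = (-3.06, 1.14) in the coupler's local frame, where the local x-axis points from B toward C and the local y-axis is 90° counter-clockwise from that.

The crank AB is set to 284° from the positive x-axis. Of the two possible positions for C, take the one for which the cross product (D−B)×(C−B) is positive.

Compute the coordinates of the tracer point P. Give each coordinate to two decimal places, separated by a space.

1.90 -5.96

A=(0,0), D=(4.00,0)
B = A + 3.00·(cos284°, sin284°) = (0.7258, -2.9109)
|BD| = 4.3811
circle(B,9.00) ∩ circle(D,10.00): a=0.0221, h=9.0000
  candidates: C₊=(-5.2375,3.8300) cross=39.430; C₋=(6.7221,-9.6224) cross=-39.430
  mode + wants cross > 0 → take C=(-5.2375,3.8300) (cross=39.430)
ex = (C−B)/|BC| = (-0.6626,0.7490); ey = (-0.7490,-0.6626)
P = B + -3.06·ex + 1.14·ey = (1.8994,-5.9581)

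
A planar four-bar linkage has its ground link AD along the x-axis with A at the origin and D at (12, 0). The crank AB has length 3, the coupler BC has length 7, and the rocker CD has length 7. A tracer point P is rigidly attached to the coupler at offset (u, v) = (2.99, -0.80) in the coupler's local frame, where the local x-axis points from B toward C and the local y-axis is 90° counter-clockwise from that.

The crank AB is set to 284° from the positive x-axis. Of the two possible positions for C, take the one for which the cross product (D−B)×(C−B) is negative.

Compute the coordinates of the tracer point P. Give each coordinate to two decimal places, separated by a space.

A=(0,0), D=(12.00,0)
B = A + 3.00·(cos284°, sin284°) = (0.7258, -2.9109)
|BD| = 11.6440
circle(B,7.00) ∩ circle(D,7.00): a=5.8220, h=3.8865
  candidates: C₊=(5.3913,2.3076) cross=45.254; C₋=(7.3345,-5.2185) cross=-45.254
  mode - wants cross < 0 → take C=(7.3345,-5.2185) (cross=-45.254)
ex = (C−B)/|BC| = (0.9441,-0.3297); ey = (0.3297,0.9441)
P = B + 2.99·ex + -0.80·ey = (3.2849,-4.6518)

3.28 -4.65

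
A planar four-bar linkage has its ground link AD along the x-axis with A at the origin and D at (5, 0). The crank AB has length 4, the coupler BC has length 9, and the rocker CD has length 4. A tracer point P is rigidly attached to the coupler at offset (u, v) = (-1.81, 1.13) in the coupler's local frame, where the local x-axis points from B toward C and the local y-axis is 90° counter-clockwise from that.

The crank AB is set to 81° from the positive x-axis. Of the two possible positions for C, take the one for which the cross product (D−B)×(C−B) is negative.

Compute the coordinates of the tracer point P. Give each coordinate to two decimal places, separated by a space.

A=(0,0), D=(5.00,0)
B = A + 4.00·(cos81°, sin81°) = (0.6257, 3.9508)
|BD| = 5.8943
circle(B,9.00) ∩ circle(D,4.00): a=8.4610, h=3.0679
  candidates: C₊=(8.9611,0.5564) cross=18.083; C₋=(4.8484,-3.9971) cross=-18.083
  mode - wants cross < 0 → take C=(4.8484,-3.9971) (cross=-18.083)
ex = (C−B)/|BC| = (0.4692,-0.8831); ey = (0.8831,0.4692)
P = B + -1.81·ex + 1.13·ey = (0.7744,6.0793)

0.77 6.08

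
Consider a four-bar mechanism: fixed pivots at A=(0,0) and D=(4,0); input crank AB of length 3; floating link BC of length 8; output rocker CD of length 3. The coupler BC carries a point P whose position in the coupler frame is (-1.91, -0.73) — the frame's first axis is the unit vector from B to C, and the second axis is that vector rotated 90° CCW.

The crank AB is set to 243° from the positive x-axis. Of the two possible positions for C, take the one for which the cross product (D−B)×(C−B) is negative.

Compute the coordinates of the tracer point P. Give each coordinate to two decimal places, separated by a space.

A=(0,0), D=(4.00,0)
B = A + 3.00·(cos243°, sin243°) = (-1.3620, -2.6730)
|BD| = 5.9913
circle(B,8.00) ∩ circle(D,3.00): a=7.5856, h=2.5413
  candidates: C₊=(4.2931,2.9857) cross=15.226; C₋=(6.5606,-1.5630) cross=-15.226
  mode - wants cross < 0 → take C=(6.5606,-1.5630) (cross=-15.226)
ex = (C−B)/|BC| = (0.9903,0.1387); ey = (-0.1387,0.9903)
P = B + -1.91·ex + -0.73·ey = (-3.1522,-3.6610)

-3.15 -3.66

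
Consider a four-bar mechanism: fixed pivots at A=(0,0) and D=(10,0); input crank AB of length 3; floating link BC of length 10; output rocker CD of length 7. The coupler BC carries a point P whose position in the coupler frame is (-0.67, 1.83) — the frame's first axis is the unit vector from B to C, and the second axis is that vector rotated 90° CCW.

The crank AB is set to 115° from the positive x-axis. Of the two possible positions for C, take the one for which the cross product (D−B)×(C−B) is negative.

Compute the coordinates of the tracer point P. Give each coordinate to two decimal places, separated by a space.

A=(0,0), D=(10.00,0)
B = A + 3.00·(cos115°, sin115°) = (-1.2679, 2.7189)
|BD| = 11.5913
circle(B,10.00) ∩ circle(D,7.00): a=7.9956, h=6.0059
  candidates: C₊=(7.9134,6.6818) cross=69.616; C₋=(5.0958,-4.9949) cross=-69.616
  mode - wants cross < 0 → take C=(5.0958,-4.9949) (cross=-69.616)
ex = (C−B)/|BC| = (0.6364,-0.7714); ey = (0.7714,0.6364)
P = B + -0.67·ex + 1.83·ey = (-0.2826,4.4003)

-0.28 4.40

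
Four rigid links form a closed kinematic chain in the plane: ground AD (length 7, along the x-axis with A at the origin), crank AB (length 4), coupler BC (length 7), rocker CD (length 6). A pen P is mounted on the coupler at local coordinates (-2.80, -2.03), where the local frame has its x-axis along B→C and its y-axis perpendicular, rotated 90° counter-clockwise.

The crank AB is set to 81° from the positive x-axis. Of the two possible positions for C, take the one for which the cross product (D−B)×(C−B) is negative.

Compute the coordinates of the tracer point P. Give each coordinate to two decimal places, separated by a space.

-1.84 6.38

A=(0,0), D=(7.00,0)
B = A + 4.00·(cos81°, sin81°) = (0.6257, 3.9508)
|BD| = 7.4993
circle(B,7.00) ∩ circle(D,6.00): a=4.6164, h=5.2620
  candidates: C₊=(7.3217,5.9914) cross=39.462; C₋=(1.7775,-2.9538) cross=-39.462
  mode - wants cross < 0 → take C=(1.7775,-2.9538) (cross=-39.462)
ex = (C−B)/|BC| = (0.1645,-0.9864); ey = (0.9864,0.1645)
P = B + -2.80·ex + -2.03·ey = (-1.8373,6.3786)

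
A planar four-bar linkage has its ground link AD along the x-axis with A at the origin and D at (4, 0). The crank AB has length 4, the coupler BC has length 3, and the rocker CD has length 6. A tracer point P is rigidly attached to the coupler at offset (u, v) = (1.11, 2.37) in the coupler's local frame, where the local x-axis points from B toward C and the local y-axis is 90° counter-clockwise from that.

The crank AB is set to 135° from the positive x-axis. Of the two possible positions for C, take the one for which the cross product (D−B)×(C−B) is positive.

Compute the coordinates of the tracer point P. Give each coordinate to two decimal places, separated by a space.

-3.00 5.44

A=(0,0), D=(4.00,0)
B = A + 4.00·(cos135°, sin135°) = (-2.8284, 2.8284)
|BD| = 7.3910
circle(B,3.00) ∩ circle(D,6.00): a=1.8690, h=2.3467
  candidates: C₊=(-0.2037,4.2812) cross=17.344; C₋=(-1.9997,-0.0549) cross=-17.344
  mode + wants cross > 0 → take C=(-0.2037,4.2812) (cross=17.344)
ex = (C−B)/|BC| = (0.8749,0.4843); ey = (-0.4843,0.8749)
P = B + 1.11·ex + 2.37·ey = (-3.0050,5.4395)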